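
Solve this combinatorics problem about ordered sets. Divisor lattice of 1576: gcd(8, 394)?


Meet=gcd.
gcd(8,394)=2


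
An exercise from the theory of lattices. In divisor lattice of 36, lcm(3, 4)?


Join=lcm.
gcd(3,4)=1
lcm=12


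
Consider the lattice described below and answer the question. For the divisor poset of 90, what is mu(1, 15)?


In a divisor lattice, mu(a,b) = mu(b/a) where mu is the classical Mobius function.
b/a = 15/1 = 15
Prime factorization of 15: primes [3, 5]
15 is squarefree with 2 prime factor(s), so mu(15) = (-1)^2 = 1


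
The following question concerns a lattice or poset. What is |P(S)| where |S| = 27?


Power set = 2^n.
2^27 = 134217728


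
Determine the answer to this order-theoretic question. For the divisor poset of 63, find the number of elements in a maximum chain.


A chain is a totally ordered subset; we count the number of elements in a maximum chain.
Compute, for each element x, the size of the longest chain ending at x:
  1: 1
  3: 2
  7: 2
  9: 3
  21: 3
  63: 4
A maximum chain: 1 < 3 < 9 < 63
Number of elements in the longest chain: 4


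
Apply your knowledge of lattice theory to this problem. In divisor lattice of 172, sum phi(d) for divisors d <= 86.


Divisors of 172 up to 86: [1, 2, 4, 43, 86]
phi values: [1, 1, 2, 42, 42]
Sum = 88


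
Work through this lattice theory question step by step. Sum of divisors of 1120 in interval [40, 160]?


Interval [40,160] in divisors of 1120: [40, 80, 160]
Sum = 280


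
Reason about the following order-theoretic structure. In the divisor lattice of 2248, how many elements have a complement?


An element a is complemented if some b has a meet b = bottom, a join b = top.
a is complemented iff gcd(a, n/a)=1, i.e. a is a unitary divisor of 2248.
Complemented elements: 1, 8, 281, 2248
Count: 4


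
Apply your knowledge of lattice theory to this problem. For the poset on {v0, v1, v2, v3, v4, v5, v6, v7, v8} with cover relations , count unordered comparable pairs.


A comparable pair {a,b} has a < b or b < a in the order.
Count unordered pairs where one element is strictly below the other.
Total comparable pairs: 0


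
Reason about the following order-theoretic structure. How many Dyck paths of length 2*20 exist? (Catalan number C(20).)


C(n) = C(2n, n) / (n+1).
C(40, 20) = 137846528820
C(20) = 137846528820 / 21 = 6564120420


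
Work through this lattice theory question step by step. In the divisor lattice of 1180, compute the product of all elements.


Divisors of 1180: [1, 2, 4, 5, 10, 20, 59, 118, 236, 295, 590, 1180]
Product = n^(d(n)/2) = 1180^(12/2)
Product = 2699554153024000000


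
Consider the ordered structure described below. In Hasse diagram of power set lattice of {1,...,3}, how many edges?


A cover relation a -< b holds when a < b with no c strictly between.
Cover relations:
  {} -< {1}
  {} -< {2}
  {} -< {3}
  {1} -< {1,2}
  {1} -< {1,3}
  {2} -< {1,2}
  {2} -< {2,3}
  {3} -< {1,3}
  ...4 more
Total: 12


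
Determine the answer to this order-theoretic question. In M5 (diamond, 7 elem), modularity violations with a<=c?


Modular law: if a <= c then a v (b ^ c) = (a v b) ^ c.
Check all triples (a,b,c) with a <= c among 7 elements.
This lattice is modular (diamonds M_m and their chain-products are modular).
Total violating triples: 0


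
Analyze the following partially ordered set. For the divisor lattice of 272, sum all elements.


sigma(n) = sum of divisors.
Divisors of 272: [1, 2, 4, 8, 16, 17, 34, 68, 136, 272]
Sum = 558


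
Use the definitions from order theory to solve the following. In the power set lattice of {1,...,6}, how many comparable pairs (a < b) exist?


A comparable pair {a,b} has a < b or b < a in the order.
Count unordered pairs where one element is strictly below the other.
Examples: {{},{1}}, {{},{2}}, {{},{3}}, {{},{4}}, ...
Total comparable pairs: 665


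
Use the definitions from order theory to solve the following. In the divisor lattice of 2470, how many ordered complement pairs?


Complement pair (a,b): a meet b = bottom, a join b = top.
Here: gcd(a,b)=1 and lcm(a,b)=2470, i.e. a*b=2470 with a,b coprime.
Pairs found: (1,2470), (2,1235), (5,494), (10,247), ... (12 more)
Total ordered pairs: 16


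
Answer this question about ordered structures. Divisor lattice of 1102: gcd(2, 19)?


Meet=gcd.
gcd(2,19)=1


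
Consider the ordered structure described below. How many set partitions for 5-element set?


B(n) = number of set partitions of an n-element set.
B(n) satisfies the recurrence: B(n+1) = sum_k C(n,k)*B(k).
B(5) = 52


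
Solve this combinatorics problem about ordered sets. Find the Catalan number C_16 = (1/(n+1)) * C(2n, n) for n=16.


C(n) = C(2n, n) / (n+1).
C(32, 16) = 601080390
C(16) = 601080390 / 17 = 35357670


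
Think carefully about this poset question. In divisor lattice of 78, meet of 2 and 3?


In a divisor lattice, meet = gcd (greatest common divisor).
By Euclidean algorithm or factoring: gcd(2,3) = 1


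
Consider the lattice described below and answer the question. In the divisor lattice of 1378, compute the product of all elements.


Divisors of 1378: [1, 2, 13, 26, 53, 106, 689, 1378]
Product = n^(d(n)/2) = 1378^(8/2)
Product = 3605760445456


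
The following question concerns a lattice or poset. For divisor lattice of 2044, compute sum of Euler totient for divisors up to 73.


Divisors of 2044 up to 73: [1, 2, 4, 7, 14, 28, 73]
phi values: [1, 1, 2, 6, 6, 12, 72]
Sum = 100


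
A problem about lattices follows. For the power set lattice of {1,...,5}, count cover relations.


A cover relation a -< b holds when a < b with no c strictly between.
Cover relations:
  {} -< {1}
  {} -< {2}
  {} -< {3}
  {} -< {4}
  {} -< {5}
  {1} -< {1,2}
  {1} -< {1,3}
  {1} -< {1,4}
  ...72 more
Total: 80


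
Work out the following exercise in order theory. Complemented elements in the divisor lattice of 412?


An element a is complemented if some b has a meet b = bottom, a join b = top.
a is complemented iff gcd(a, n/a)=1, i.e. a is a unitary divisor of 412.
Complemented elements: 1, 4, 103, 412
Count: 4


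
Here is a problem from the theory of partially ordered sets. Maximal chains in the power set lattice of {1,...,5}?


A maximal chain goes from the minimum element to a maximal element via cover relations.
Counting all min-to-max paths in the cover graph.
Total maximal chains: 120


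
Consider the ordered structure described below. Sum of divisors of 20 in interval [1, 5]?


Interval [1,5] in divisors of 20: [1, 5]
Sum = 6


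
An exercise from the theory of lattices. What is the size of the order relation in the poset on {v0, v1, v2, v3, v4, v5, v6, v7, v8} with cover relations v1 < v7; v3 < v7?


The order relation is {(a,b) : a <= b}, reflexive so it includes (a,a).
Examples: (v0,v0), (v1,v1), (v1,v7), (v2,v2), (v3,v3), ...
Total ordered pairs: 11


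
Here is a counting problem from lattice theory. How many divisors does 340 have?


Divisors of 340: [1, 2, 4, 5, 10, 17, 20, 34, 68, 85, 170, 340]
Count: 12


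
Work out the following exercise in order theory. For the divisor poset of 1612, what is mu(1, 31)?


In a divisor lattice, mu(a,b) = mu(b/a) where mu is the classical Mobius function.
b/a = 31/1 = 31
Prime factorization of 31: primes [31]
31 is squarefree with 1 prime factor(s), so mu(31) = (-1)^1 = -1


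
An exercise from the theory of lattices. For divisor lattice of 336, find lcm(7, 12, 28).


In a divisor lattice, join = lcm (least common multiple).
Compute lcm iteratively: start with first element, then lcm(current, next).
Elements: [7, 12, 28]
lcm(7,12) = 84
lcm(84,28) = 84
Final lcm = 84


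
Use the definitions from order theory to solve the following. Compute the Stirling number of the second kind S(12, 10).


S(n,k) = k*S(n-1,k) + S(n-1,k-1).
S(11,10) = 55, S(11,9) = 1155
S(12,10) = 10*55 + 1155 = 550 + 1155
S(12,10) = 1705


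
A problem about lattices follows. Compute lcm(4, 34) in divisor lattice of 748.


In a divisor lattice, join = lcm (least common multiple).
gcd(4,34) = 2
lcm(4,34) = 4*34/gcd = 136/2 = 68


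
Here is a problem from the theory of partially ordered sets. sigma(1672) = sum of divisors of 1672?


sigma(n) = sum of divisors.
Divisors of 1672: [1, 2, 4, 8, 11, 19, 22, 38, 44, 76, 88, 152, 209, 418, 836, 1672]
Sum = 3600


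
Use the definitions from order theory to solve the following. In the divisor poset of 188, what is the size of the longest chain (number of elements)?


A chain is a totally ordered subset; we count the number of elements in a maximum chain.
Compute, for each element x, the size of the longest chain ending at x:
  1: 1
  2: 2
  47: 2
  4: 3
  94: 3
  188: 4
A maximum chain: 1 < 2 < 4 < 188
Number of elements in the longest chain: 4


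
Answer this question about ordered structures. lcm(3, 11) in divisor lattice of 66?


Join=lcm.
gcd(3,11)=1
lcm=33


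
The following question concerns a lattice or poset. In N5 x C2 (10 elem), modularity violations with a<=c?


Modular law: if a <= c then a v (b ^ c) = (a v b) ^ c.
Check all triples (a,b,c) with a <= c among 10 elements.
  e.g. a=(a,0), b=(c,0), c=(b,0): lhs=(a,0) != rhs=(b,0)
  e.g. a=(a,0), b=(c,1), c=(b,0): lhs=(a,0) != rhs=(b,0)
Total violating triples: 6


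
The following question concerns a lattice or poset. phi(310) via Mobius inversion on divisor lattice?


phi(n) = n * prod_{p|n} (1 - 1/p).
Prime divisors of 310: [2, 5, 31]
phi(310) = 310 * (1 - 1/2) * (1 - 1/5) * (1 - 1/31)
phi(310) = 120


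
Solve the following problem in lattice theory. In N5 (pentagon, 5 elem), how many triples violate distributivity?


Distributive law: a ^ (b v c) = (a ^ b) v (a ^ c).
Check all 5^3 = 125 ordered triples (a,b,c).
  e.g. a=b, b=a, c=c: lhs=b != rhs=a
  e.g. a=b, b=c, c=a: lhs=b != rhs=a
Total violating triples: 2


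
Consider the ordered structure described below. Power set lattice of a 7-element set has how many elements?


Power set = 2^n.
2^7 = 128


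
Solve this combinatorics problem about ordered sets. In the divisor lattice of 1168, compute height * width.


Height = length of longest chain minus 1; width = size of largest antichain.
A maximum chain: 1 | 73 | 146 | 292 | 584 | 1168  (height 5).
A maximum antichain: {2, 73}  (width 2).
Product = 5 * 2 = 10


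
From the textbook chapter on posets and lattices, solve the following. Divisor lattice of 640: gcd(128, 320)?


Meet=gcd.
gcd(128,320)=64


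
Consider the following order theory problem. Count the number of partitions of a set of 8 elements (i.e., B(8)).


B(n) = number of set partitions of an n-element set.
B(n) satisfies the recurrence: B(n+1) = sum_k C(n,k)*B(k).
B(8) = 4140


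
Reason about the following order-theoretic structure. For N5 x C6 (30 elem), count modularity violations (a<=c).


Modular law: if a <= c then a v (b ^ c) = (a v b) ^ c.
Check all triples (a,b,c) with a <= c among 30 elements.
  e.g. a=(a,0), b=(c,0), c=(b,0): lhs=(a,0) != rhs=(b,0)
  e.g. a=(a,0), b=(c,1), c=(b,0): lhs=(a,0) != rhs=(b,0)
Total violating triples: 126


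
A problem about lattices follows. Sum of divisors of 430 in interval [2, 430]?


Interval [2,430] in divisors of 430: [2, 10, 86, 430]
Sum = 528


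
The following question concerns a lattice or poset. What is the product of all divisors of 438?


Divisors of 438: [1, 2, 3, 6, 73, 146, 219, 438]
Product = n^(d(n)/2) = 438^(8/2)
Product = 36804120336


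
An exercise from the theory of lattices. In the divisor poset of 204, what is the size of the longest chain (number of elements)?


A chain is a totally ordered subset; we count the number of elements in a maximum chain.
Compute, for each element x, the size of the longest chain ending at x:
  1: 1
  2: 2
  3: 2
  17: 2
  4: 3
  6: 3
  ...
A maximum chain: 1 < 2 < 4 < 12 < 204
Number of elements in the longest chain: 5


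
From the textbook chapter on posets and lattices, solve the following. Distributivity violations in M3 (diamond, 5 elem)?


Distributive law: a ^ (b v c) = (a ^ b) v (a ^ c).
Check all 5^3 = 125 ordered triples (a,b,c).
  e.g. a=a1, b=a2, c=a3: lhs=a1 != rhs=0
  e.g. a=a1, b=a3, c=a2: lhs=a1 != rhs=0
Total violating triples: 6


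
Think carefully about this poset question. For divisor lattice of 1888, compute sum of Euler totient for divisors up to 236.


Divisors of 1888 up to 236: [1, 2, 4, 8, 16, 32, 59, 118, 236]
phi values: [1, 1, 2, 4, 8, 16, 58, 58, 116]
Sum = 264


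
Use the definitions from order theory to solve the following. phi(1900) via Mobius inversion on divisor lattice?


phi(n) = n * prod_{p|n} (1 - 1/p).
Prime divisors of 1900: [2, 5, 19]
phi(1900) = 1900 * (1 - 1/2) * (1 - 1/5) * (1 - 1/19)
phi(1900) = 720


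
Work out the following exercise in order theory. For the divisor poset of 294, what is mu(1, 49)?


In a divisor lattice, mu(a,b) = mu(b/a) where mu is the classical Mobius function.
b/a = 49/1 = 49
Prime factorization of 49: primes [7]
49 is not squarefree, so mu(49) = 0


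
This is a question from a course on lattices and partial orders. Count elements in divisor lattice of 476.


Divisors of 476: [1, 2, 4, 7, 14, 17, 28, 34, 68, 119, 238, 476]
Count: 12


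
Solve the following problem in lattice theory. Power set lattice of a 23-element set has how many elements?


Power set = 2^n.
2^23 = 8388608


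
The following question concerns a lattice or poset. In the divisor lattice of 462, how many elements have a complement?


An element a is complemented if some b has a meet b = bottom, a join b = top.
a is complemented iff gcd(a, n/a)=1, i.e. a is a unitary divisor of 462.
Complemented elements: 1, 2, 3, 6, 7, 11, ... (10 more)
Count: 16


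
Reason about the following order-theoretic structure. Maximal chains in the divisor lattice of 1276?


A maximal chain goes from the minimum element to a maximal element via cover relations.
Counting all min-to-max paths in the cover graph.
Total maximal chains: 12


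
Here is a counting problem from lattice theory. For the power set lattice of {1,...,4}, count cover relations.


A cover relation a -< b holds when a < b with no c strictly between.
Cover relations:
  {} -< {1}
  {} -< {2}
  {} -< {3}
  {} -< {4}
  {1} -< {1,2}
  {1} -< {1,3}
  {1} -< {1,4}
  {2} -< {1,2}
  ...24 more
Total: 32


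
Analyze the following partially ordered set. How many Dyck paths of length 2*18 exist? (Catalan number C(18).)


C(n) = C(2n, n) / (n+1).
C(36, 18) = 9075135300
C(18) = 9075135300 / 19 = 477638700


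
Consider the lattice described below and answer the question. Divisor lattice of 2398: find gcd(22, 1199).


In a divisor lattice, meet = gcd (greatest common divisor).
By Euclidean algorithm or factoring: gcd(22,1199) = 11


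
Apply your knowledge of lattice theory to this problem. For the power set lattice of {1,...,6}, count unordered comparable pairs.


A comparable pair {a,b} has a < b or b < a in the order.
Count unordered pairs where one element is strictly below the other.
Examples: {{},{1}}, {{},{2}}, {{},{3}}, {{},{4}}, ...
Total comparable pairs: 665


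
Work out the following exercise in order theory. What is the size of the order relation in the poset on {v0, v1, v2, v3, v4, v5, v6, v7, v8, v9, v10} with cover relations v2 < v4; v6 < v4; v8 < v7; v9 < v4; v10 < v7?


The order relation is {(a,b) : a <= b}, reflexive so it includes (a,a).
Examples: (v0,v0), (v1,v1), (v10,v10), (v10,v7), (v2,v2), ...
Total ordered pairs: 16


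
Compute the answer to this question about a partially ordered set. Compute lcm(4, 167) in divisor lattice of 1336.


In a divisor lattice, join = lcm (least common multiple).
gcd(4,167) = 1
lcm(4,167) = 4*167/gcd = 668/1 = 668


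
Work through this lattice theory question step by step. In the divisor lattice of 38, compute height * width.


Height = length of longest chain minus 1; width = size of largest antichain.
A maximum chain: 1 | 19 | 38  (height 2).
A maximum antichain: {2, 19}  (width 2).
Product = 2 * 2 = 4


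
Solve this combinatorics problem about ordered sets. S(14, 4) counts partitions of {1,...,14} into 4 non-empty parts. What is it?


S(n,k) = k*S(n-1,k) + S(n-1,k-1).
S(13,4) = 2532530, S(13,3) = 261625
S(14,4) = 4*2532530 + 261625 = 10130120 + 261625
S(14,4) = 10391745


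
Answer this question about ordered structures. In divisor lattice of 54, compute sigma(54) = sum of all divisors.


sigma(n) = sum of divisors.
Divisors of 54: [1, 2, 3, 6, 9, 18, 27, 54]
Sum = 120


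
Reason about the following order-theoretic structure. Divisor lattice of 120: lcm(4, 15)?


Join=lcm.
gcd(4,15)=1
lcm=60


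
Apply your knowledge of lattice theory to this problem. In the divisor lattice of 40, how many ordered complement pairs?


Complement pair (a,b): a meet b = bottom, a join b = top.
Here: gcd(a,b)=1 and lcm(a,b)=40, i.e. a*b=40 with a,b coprime.
Pairs found: (1,40), (5,8), (8,5), (40,1)
Total ordered pairs: 4


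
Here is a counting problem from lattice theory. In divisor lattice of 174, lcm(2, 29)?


Join=lcm.
gcd(2,29)=1
lcm=58


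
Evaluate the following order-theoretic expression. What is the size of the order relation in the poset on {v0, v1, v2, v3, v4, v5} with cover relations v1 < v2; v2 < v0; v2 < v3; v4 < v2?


The order relation is {(a,b) : a <= b}, reflexive so it includes (a,a).
Examples: (v0,v0), (v1,v0), (v1,v1), (v1,v2), (v1,v3), ...
Total ordered pairs: 14


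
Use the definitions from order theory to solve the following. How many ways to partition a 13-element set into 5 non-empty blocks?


S(n,k) = k*S(n-1,k) + S(n-1,k-1).
S(12,5) = 1379400, S(12,4) = 611501
S(13,5) = 5*1379400 + 611501 = 6897000 + 611501
S(13,5) = 7508501


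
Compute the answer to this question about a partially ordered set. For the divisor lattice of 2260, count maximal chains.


A maximal chain goes from the minimum element to a maximal element via cover relations.
Counting all min-to-max paths in the cover graph.
Total maximal chains: 12


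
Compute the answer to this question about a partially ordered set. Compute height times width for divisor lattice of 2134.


Height = length of longest chain minus 1; width = size of largest antichain.
A maximum chain: 1 | 97 | 1067 | 2134  (height 3).
A maximum antichain: {2, 11, 97}  (width 3).
Product = 3 * 3 = 9


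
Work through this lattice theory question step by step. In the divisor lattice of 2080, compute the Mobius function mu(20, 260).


In a divisor lattice, mu(a,b) = mu(b/a) where mu is the classical Mobius function.
b/a = 260/20 = 13
Prime factorization of 13: primes [13]
13 is squarefree with 1 prime factor(s), so mu(13) = (-1)^1 = -1


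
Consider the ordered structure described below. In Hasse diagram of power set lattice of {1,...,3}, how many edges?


A cover relation a -< b holds when a < b with no c strictly between.
Cover relations:
  {} -< {1}
  {} -< {2}
  {} -< {3}
  {1} -< {1,2}
  {1} -< {1,3}
  {2} -< {1,2}
  {2} -< {2,3}
  {3} -< {1,3}
  ...4 more
Total: 12


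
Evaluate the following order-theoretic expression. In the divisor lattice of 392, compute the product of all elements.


Divisors of 392: [1, 2, 4, 7, 8, 14, 28, 49, 56, 98, 196, 392]
Product = n^(d(n)/2) = 392^(12/2)
Product = 3628410392018944


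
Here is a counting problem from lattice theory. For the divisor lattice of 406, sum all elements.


sigma(n) = sum of divisors.
Divisors of 406: [1, 2, 7, 14, 29, 58, 203, 406]
Sum = 720


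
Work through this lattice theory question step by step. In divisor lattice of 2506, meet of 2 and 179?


In a divisor lattice, meet = gcd (greatest common divisor).
By Euclidean algorithm or factoring: gcd(2,179) = 1


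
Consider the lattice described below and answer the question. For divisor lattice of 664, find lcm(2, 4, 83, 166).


In a divisor lattice, join = lcm (least common multiple).
Compute lcm iteratively: start with first element, then lcm(current, next).
Elements: [2, 4, 83, 166]
lcm(2,4) = 4
lcm(4,83) = 332
lcm(332,166) = 332
Final lcm = 332


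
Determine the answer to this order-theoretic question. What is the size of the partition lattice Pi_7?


B(n) = number of set partitions of an n-element set.
B(n) satisfies the recurrence: B(n+1) = sum_k C(n,k)*B(k).
B(7) = 877


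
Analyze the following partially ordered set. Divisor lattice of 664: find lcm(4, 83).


In a divisor lattice, join = lcm (least common multiple).
gcd(4,83) = 1
lcm(4,83) = 4*83/gcd = 332/1 = 332


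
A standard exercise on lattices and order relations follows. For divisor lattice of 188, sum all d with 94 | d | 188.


Interval [94,188] in divisors of 188: [94, 188]
Sum = 282


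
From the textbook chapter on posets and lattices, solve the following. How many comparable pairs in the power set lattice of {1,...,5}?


A comparable pair {a,b} has a < b or b < a in the order.
Count unordered pairs where one element is strictly below the other.
Examples: {{},{1}}, {{},{2}}, {{},{3}}, {{},{4}}, ...
Total comparable pairs: 211


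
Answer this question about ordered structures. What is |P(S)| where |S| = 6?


Power set = 2^n.
2^6 = 64


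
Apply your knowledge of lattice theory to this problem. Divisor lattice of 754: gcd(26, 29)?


Meet=gcd.
gcd(26,29)=1


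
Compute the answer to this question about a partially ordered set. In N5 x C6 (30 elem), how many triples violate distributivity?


Distributive law: a ^ (b v c) = (a ^ b) v (a ^ c).
Check all 30^3 = 27000 ordered triples (a,b,c).
  e.g. a=(b,0), b=(a,0), c=(c,0): lhs=(b,0) != rhs=(a,0)
  e.g. a=(b,0), b=(a,0), c=(c,1): lhs=(b,0) != rhs=(a,0)
Total violating triples: 432


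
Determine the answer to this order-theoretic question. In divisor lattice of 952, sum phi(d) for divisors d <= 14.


Divisors of 952 up to 14: [1, 2, 4, 7, 8, 14]
phi values: [1, 1, 2, 6, 4, 6]
Sum = 20


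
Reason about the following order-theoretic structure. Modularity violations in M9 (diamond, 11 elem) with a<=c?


Modular law: if a <= c then a v (b ^ c) = (a v b) ^ c.
Check all triples (a,b,c) with a <= c among 11 elements.
This lattice is modular (diamonds M_m and their chain-products are modular).
Total violating triples: 0


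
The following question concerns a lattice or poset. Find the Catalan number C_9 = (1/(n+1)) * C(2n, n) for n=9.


C(n) = C(2n, n) / (n+1).
C(18, 9) = 48620
C(9) = 48620 / 10 = 4862


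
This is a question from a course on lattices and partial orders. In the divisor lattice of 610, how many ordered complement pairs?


Complement pair (a,b): a meet b = bottom, a join b = top.
Here: gcd(a,b)=1 and lcm(a,b)=610, i.e. a*b=610 with a,b coprime.
Pairs found: (1,610), (2,305), (5,122), (10,61), ... (4 more)
Total ordered pairs: 8


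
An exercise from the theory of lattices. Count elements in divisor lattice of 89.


Divisors of 89: [1, 89]
Count: 2


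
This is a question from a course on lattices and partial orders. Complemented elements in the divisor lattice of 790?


An element a is complemented if some b has a meet b = bottom, a join b = top.
a is complemented iff gcd(a, n/a)=1, i.e. a is a unitary divisor of 790.
Complemented elements: 1, 2, 5, 10, 79, 158, ... (2 more)
Count: 8


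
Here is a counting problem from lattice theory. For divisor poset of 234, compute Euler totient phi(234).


phi(n) = n * prod_{p|n} (1 - 1/p).
Prime divisors of 234: [2, 3, 13]
phi(234) = 234 * (1 - 1/2) * (1 - 1/3) * (1 - 1/13)
phi(234) = 72


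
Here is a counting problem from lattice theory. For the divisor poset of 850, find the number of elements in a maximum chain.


A chain is a totally ordered subset; we count the number of elements in a maximum chain.
Compute, for each element x, the size of the longest chain ending at x:
  1: 1
  2: 2
  5: 2
  17: 2
  25: 3
  10: 3
  ...
A maximum chain: 1 < 2 < 10 < 50 < 850
Number of elements in the longest chain: 5


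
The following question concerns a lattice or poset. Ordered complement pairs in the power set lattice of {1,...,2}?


Complement pair (a,b): a meet b = bottom, a join b = top.
Here: A intersect B = {} and A union B = {1,...,2}.
Pairs found: ({},{1,2}), ({1},{2}), ({2},{1}), ({1,2},{})
Total ordered pairs: 4


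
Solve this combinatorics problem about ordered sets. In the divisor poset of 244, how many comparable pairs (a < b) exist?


A comparable pair {a,b} has a < b or b < a in the order.
Count unordered pairs where one element is strictly below the other.
Examples: {1,2}, {1,4}, {1,61}, {1,122}, ...
Total comparable pairs: 12


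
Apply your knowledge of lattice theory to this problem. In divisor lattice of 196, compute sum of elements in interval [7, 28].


Interval [7,28] in divisors of 196: [7, 14, 28]
Sum = 49


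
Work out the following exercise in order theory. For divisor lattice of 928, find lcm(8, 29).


In a divisor lattice, join = lcm (least common multiple).
Compute lcm iteratively: start with first element, then lcm(current, next).
Elements: [8, 29]
lcm(8,29) = 232
Final lcm = 232


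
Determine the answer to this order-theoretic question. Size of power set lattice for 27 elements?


Power set = 2^n.
2^27 = 134217728


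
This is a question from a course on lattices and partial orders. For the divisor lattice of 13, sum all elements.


sigma(n) = sum of divisors.
Divisors of 13: [1, 13]
Sum = 14


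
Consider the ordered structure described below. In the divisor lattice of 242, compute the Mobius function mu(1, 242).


In a divisor lattice, mu(a,b) = mu(b/a) where mu is the classical Mobius function.
b/a = 242/1 = 242
Prime factorization of 242: primes [2, 11]
242 is not squarefree, so mu(242) = 0


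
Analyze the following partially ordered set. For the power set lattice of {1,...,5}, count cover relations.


A cover relation a -< b holds when a < b with no c strictly between.
Cover relations:
  {} -< {1}
  {} -< {2}
  {} -< {3}
  {} -< {4}
  {} -< {5}
  {1} -< {1,2}
  {1} -< {1,3}
  {1} -< {1,4}
  ...72 more
Total: 80


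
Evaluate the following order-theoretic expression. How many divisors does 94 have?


Divisors of 94: [1, 2, 47, 94]
Count: 4


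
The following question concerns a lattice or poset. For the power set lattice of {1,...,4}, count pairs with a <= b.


The order relation is {(a,b) : a <= b}, reflexive so it includes (a,a).
Examples: ({},{}), ({},{1,2}), ({},{1,2,3}), ({},{1,2,3,4}), ({},{1,2,4}), ...
Total ordered pairs: 81


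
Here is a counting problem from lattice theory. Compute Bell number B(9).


B(n) = number of set partitions of an n-element set.
B(n) satisfies the recurrence: B(n+1) = sum_k C(n,k)*B(k).
B(9) = 21147


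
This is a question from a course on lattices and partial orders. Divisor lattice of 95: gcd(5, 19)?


Meet=gcd.
gcd(5,19)=1


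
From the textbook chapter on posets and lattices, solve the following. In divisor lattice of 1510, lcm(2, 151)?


Join=lcm.
gcd(2,151)=1
lcm=302


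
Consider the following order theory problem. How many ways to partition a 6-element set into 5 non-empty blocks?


S(n,k) = k*S(n-1,k) + S(n-1,k-1).
S(5,5) = 1, S(5,4) = 10
S(6,5) = 5*1 + 10 = 5 + 10
S(6,5) = 15


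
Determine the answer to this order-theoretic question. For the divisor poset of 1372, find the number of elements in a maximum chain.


A chain is a totally ordered subset; we count the number of elements in a maximum chain.
Compute, for each element x, the size of the longest chain ending at x:
  1: 1
  2: 2
  7: 2
  4: 3
  49: 3
  14: 3
  ...
A maximum chain: 1 < 2 < 4 < 28 < 196 < 1372
Number of elements in the longest chain: 6


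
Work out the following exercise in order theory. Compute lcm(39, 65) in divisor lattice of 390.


In a divisor lattice, join = lcm (least common multiple).
gcd(39,65) = 13
lcm(39,65) = 39*65/gcd = 2535/13 = 195


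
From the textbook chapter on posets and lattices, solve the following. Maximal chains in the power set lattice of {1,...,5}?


A maximal chain goes from the minimum element to a maximal element via cover relations.
Counting all min-to-max paths in the cover graph.
Total maximal chains: 120


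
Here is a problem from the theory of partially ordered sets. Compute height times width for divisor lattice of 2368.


Height = length of longest chain minus 1; width = size of largest antichain.
A maximum chain: 1 | 37 | 74 | 148 | 296 | 592 | 1184 | 2368  (height 7).
A maximum antichain: {2, 37}  (width 2).
Product = 7 * 2 = 14


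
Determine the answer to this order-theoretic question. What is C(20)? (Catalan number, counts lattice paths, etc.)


C(n) = C(2n, n) / (n+1).
C(40, 20) = 137846528820
C(20) = 137846528820 / 21 = 6564120420


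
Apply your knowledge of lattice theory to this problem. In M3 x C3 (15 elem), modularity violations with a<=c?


Modular law: if a <= c then a v (b ^ c) = (a v b) ^ c.
Check all triples (a,b,c) with a <= c among 15 elements.
This lattice is modular (diamonds M_m and their chain-products are modular).
Total violating triples: 0


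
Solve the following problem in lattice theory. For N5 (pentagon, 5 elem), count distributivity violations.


Distributive law: a ^ (b v c) = (a ^ b) v (a ^ c).
Check all 5^3 = 125 ordered triples (a,b,c).
  e.g. a=b, b=a, c=c: lhs=b != rhs=a
  e.g. a=b, b=c, c=a: lhs=b != rhs=a
Total violating triples: 2


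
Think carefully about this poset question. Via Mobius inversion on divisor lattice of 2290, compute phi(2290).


phi(n) = n * prod_{p|n} (1 - 1/p).
Prime divisors of 2290: [2, 5, 229]
phi(2290) = 2290 * (1 - 1/2) * (1 - 1/5) * (1 - 1/229)
phi(2290) = 912


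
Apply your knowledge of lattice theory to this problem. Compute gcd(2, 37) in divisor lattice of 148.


In a divisor lattice, meet = gcd (greatest common divisor).
By Euclidean algorithm or factoring: gcd(2,37) = 1


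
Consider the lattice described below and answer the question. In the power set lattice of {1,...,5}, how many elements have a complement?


An element a is complemented if some b has a meet b = bottom, a join b = top.
every subset A has complement S\A, so all elements are complemented.
Complemented elements: {}, {1}, {2}, {3}, {4}, {5}, ... (26 more)
Count: 32


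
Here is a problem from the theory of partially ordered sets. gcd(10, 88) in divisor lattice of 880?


Meet=gcd.
gcd(10,88)=2


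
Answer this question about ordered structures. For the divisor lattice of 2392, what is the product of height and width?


Height = length of longest chain minus 1; width = size of largest antichain.
A maximum chain: 1 | 23 | 299 | 598 | 1196 | 2392  (height 5).
A maximum antichain: {4, 26, 46, 299}  (width 4).
Product = 5 * 4 = 20


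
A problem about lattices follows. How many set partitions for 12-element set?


B(n) = number of set partitions of an n-element set.
B(n) satisfies the recurrence: B(n+1) = sum_k C(n,k)*B(k).
B(12) = 4213597


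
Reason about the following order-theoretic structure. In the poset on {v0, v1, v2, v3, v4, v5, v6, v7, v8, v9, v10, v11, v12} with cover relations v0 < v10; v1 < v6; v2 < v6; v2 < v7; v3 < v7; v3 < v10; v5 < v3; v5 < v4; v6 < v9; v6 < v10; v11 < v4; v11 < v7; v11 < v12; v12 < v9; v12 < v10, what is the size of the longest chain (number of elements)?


A chain is a totally ordered subset; we count the number of elements in a maximum chain.
Compute, for each element x, the size of the longest chain ending at x:
  v0: 1
  v1: 1
  v2: 1
  v5: 1
  v8: 1
  v11: 1
  ...
A maximum chain: v5 < v3 < v7
Number of elements in the longest chain: 3


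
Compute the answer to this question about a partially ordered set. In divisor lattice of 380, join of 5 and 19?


In a divisor lattice, join = lcm (least common multiple).
gcd(5,19) = 1
lcm(5,19) = 5*19/gcd = 95/1 = 95


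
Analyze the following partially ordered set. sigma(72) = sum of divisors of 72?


sigma(n) = sum of divisors.
Divisors of 72: [1, 2, 3, 4, 6, 8, 9, 12, 18, 24, 36, 72]
Sum = 195


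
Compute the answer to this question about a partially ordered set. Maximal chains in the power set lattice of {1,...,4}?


A maximal chain goes from the minimum element to a maximal element via cover relations.
Counting all min-to-max paths in the cover graph.
Total maximal chains: 24


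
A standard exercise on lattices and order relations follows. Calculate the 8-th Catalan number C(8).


C(n) = C(2n, n) / (n+1).
C(16, 8) = 12870
C(8) = 12870 / 9 = 1430


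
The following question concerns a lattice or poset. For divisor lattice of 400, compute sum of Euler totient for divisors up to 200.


Divisors of 400 up to 200: [1, 2, 4, 5, 8, 10, 16, 20, 25, 40, 50, 80, 100, 200]
phi values: [1, 1, 2, 4, 4, 4, 8, 8, 20, 16, 20, 32, 40, 80]
Sum = 240


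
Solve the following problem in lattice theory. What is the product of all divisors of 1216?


Divisors of 1216: [1, 2, 4, 8, 16, 19, 32, 38, 64, 76, 152, 304, 608, 1216]
Product = n^(d(n)/2) = 1216^(14/2)
Product = 3931289483083415289856


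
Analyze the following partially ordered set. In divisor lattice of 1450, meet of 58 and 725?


In a divisor lattice, meet = gcd (greatest common divisor).
By Euclidean algorithm or factoring: gcd(58,725) = 29


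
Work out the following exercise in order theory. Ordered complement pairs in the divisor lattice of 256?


Complement pair (a,b): a meet b = bottom, a join b = top.
Here: gcd(a,b)=1 and lcm(a,b)=256, i.e. a*b=256 with a,b coprime.
Pairs found: (1,256), (256,1)
Total ordered pairs: 2


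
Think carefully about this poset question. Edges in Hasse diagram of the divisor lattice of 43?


A cover relation a -< b holds when a < b with no c strictly between.
Cover relations:
  1 -< 43
Total: 1


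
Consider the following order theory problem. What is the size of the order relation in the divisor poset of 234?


The order relation is {(a,b) : a <= b}, reflexive so it includes (a,a).
Examples: (1,1), (1,117), (1,13), (1,18), (1,2), ...
Total ordered pairs: 54


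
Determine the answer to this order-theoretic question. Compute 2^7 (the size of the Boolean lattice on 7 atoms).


Power set = 2^n.
2^7 = 128


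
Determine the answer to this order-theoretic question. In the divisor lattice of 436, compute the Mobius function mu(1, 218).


In a divisor lattice, mu(a,b) = mu(b/a) where mu is the classical Mobius function.
b/a = 218/1 = 218
Prime factorization of 218: primes [2, 109]
218 is squarefree with 2 prime factor(s), so mu(218) = (-1)^2 = 1


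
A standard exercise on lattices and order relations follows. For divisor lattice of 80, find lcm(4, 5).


In a divisor lattice, join = lcm (least common multiple).
Compute lcm iteratively: start with first element, then lcm(current, next).
Elements: [4, 5]
lcm(4,5) = 20
Final lcm = 20


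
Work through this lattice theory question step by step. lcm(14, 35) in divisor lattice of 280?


Join=lcm.
gcd(14,35)=7
lcm=70


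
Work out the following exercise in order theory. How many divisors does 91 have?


Divisors of 91: [1, 7, 13, 91]
Count: 4


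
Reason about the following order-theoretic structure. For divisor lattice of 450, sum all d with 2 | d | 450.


Interval [2,450] in divisors of 450: [2, 6, 10, 18, 30, 50, 90, 150, 450]
Sum = 806


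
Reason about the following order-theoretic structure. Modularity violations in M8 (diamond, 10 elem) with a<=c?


Modular law: if a <= c then a v (b ^ c) = (a v b) ^ c.
Check all triples (a,b,c) with a <= c among 10 elements.
This lattice is modular (diamonds M_m and their chain-products are modular).
Total violating triples: 0


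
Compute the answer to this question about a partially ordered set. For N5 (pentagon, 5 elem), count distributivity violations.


Distributive law: a ^ (b v c) = (a ^ b) v (a ^ c).
Check all 5^3 = 125 ordered triples (a,b,c).
  e.g. a=b, b=a, c=c: lhs=b != rhs=a
  e.g. a=b, b=c, c=a: lhs=b != rhs=a
Total violating triples: 2


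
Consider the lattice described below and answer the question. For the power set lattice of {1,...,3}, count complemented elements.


An element a is complemented if some b has a meet b = bottom, a join b = top.
every subset A has complement S\A, so all elements are complemented.
Complemented elements: {}, {1}, {2}, {3}, {1,2}, {1,3}, ... (2 more)
Count: 8


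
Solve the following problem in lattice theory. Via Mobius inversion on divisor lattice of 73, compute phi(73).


phi(n) = n * prod_{p|n} (1 - 1/p).
Prime divisors of 73: [73]
phi(73) = 73 * (1 - 1/73)
phi(73) = 72


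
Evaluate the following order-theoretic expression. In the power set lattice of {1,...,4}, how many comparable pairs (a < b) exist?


A comparable pair {a,b} has a < b or b < a in the order.
Count unordered pairs where one element is strictly below the other.
Examples: {{},{1}}, {{},{2}}, {{},{3}}, {{},{4}}, ...
Total comparable pairs: 65


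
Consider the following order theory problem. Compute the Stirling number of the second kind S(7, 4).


S(n,k) = k*S(n-1,k) + S(n-1,k-1).
S(6,4) = 65, S(6,3) = 90
S(7,4) = 4*65 + 90 = 260 + 90
S(7,4) = 350


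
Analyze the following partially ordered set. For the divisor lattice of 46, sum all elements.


sigma(n) = sum of divisors.
Divisors of 46: [1, 2, 23, 46]
Sum = 72


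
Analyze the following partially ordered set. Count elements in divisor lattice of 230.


Divisors of 230: [1, 2, 5, 10, 23, 46, 115, 230]
Count: 8


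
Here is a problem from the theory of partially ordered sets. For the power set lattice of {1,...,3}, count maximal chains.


A maximal chain goes from the minimum element to a maximal element via cover relations.
Counting all min-to-max paths in the cover graph.
Total maximal chains: 6


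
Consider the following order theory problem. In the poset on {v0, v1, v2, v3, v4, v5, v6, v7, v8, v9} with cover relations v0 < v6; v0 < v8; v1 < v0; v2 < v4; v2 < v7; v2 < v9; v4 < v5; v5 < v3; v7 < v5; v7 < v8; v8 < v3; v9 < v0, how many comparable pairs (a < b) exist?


A comparable pair {a,b} has a < b or b < a in the order.
Count unordered pairs where one element is strictly below the other.
Examples: {v0,v1}, {v0,v2}, {v0,v3}, {v0,v6}, ...
Total comparable pairs: 26


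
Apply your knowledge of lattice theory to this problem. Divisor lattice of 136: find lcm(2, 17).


In a divisor lattice, join = lcm (least common multiple).
gcd(2,17) = 1
lcm(2,17) = 2*17/gcd = 34/1 = 34


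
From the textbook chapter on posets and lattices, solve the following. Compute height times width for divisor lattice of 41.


Height = length of longest chain minus 1; width = size of largest antichain.
A maximum chain: 1 | 41  (height 1).
A maximum antichain: {1}  (width 1).
Product = 1 * 1 = 1


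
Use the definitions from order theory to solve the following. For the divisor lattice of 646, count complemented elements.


An element a is complemented if some b has a meet b = bottom, a join b = top.
a is complemented iff gcd(a, n/a)=1, i.e. a is a unitary divisor of 646.
Complemented elements: 1, 2, 17, 19, 34, 38, ... (2 more)
Count: 8


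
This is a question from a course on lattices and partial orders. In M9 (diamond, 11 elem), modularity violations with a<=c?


Modular law: if a <= c then a v (b ^ c) = (a v b) ^ c.
Check all triples (a,b,c) with a <= c among 11 elements.
This lattice is modular (diamonds M_m and their chain-products are modular).
Total violating triples: 0


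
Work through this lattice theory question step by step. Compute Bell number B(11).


B(n) = number of set partitions of an n-element set.
B(n) satisfies the recurrence: B(n+1) = sum_k C(n,k)*B(k).
B(11) = 678570
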